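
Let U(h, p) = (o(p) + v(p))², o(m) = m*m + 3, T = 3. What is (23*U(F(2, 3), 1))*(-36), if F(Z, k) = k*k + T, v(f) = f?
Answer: -20700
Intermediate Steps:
o(m) = 3 + m² (o(m) = m² + 3 = 3 + m²)
F(Z, k) = 3 + k² (F(Z, k) = k*k + 3 = k² + 3 = 3 + k²)
U(h, p) = (3 + p + p²)² (U(h, p) = ((3 + p²) + p)² = (3 + p + p²)²)
(23*U(F(2, 3), 1))*(-36) = (23*(3 + 1 + 1²)²)*(-36) = (23*(3 + 1 + 1)²)*(-36) = (23*5²)*(-36) = (23*25)*(-36) = 575*(-36) = -20700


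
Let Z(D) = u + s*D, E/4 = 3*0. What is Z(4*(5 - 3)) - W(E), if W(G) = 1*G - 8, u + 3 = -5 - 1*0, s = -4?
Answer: -32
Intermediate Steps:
u = -8 (u = -3 + (-5 - 1*0) = -3 + (-5 + 0) = -3 - 5 = -8)
E = 0 (E = 4*(3*0) = 4*0 = 0)
W(G) = -8 + G (W(G) = G - 8 = -8 + G)
Z(D) = -8 - 4*D
Z(4*(5 - 3)) - W(E) = (-8 - 16*(5 - 3)) - (-8 + 0) = (-8 - 16*2) - 1*(-8) = (-8 - 4*8) + 8 = (-8 - 32) + 8 = -40 + 8 = -32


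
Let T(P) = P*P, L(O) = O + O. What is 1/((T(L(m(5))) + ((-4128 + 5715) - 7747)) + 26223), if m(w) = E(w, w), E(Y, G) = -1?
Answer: 1/20067 ≈ 4.9833e-5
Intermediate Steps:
m(w) = -1
L(O) = 2*O
T(P) = P²
1/((T(L(m(5))) + ((-4128 + 5715) - 7747)) + 26223) = 1/(((2*(-1))² + ((-4128 + 5715) - 7747)) + 26223) = 1/(((-2)² + (1587 - 7747)) + 26223) = 1/((4 - 6160) + 26223) = 1/(-6156 + 26223) = 1/20067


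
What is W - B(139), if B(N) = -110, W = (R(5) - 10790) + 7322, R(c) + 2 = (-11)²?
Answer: -3239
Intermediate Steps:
R(c) = 119 (R(c) = -2 + (-11)² = -2 + 121 = 119)
W = -3349 (W = (119 - 10790) + 7322 = -10671 + 7322 = -3349)
W - B(139) = -3349 - 1*(-110) = -3349 + 110 = -3239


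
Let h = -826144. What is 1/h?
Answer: -1/826144 ≈ -1.2104e-6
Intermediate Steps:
1/h = 1/(-826144) = -1/826144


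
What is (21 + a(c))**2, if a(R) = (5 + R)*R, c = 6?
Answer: 7569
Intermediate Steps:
a(R) = R*(5 + R)
(21 + a(c))**2 = (21 + 6*(5 + 6))**2 = (21 + 6*11)**2 = (21 + 66)**2 = 87**2 = 7569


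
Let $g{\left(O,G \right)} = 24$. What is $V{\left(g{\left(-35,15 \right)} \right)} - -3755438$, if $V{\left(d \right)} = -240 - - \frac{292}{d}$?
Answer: $\frac{22531261}{6} \approx 3.7552 \cdot 10^{6}$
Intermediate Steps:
$V{\left(d \right)} = -240 + \frac{292}{d}$
$V{\left(g{\left(-35,15 \right)} \right)} - -3755438 = \left(-240 + \frac{292}{24}\right) - -3755438 = \left(-240 + 292 \cdot \frac{1}{24}\right) + 3755438 = \left(-240 + \frac{73}{6}\right) + 3755438 = - \frac{1367}{6} + 3755438 = \frac{22531261}{6}$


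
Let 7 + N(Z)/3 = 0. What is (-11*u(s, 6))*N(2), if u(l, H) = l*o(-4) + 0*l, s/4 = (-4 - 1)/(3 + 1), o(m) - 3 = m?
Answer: 1155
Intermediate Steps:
o(m) = 3 + m
N(Z) = -21 (N(Z) = -21 + 3*0 = -21 + 0 = -21)
s = -5 (s = 4*((-4 - 1)/(3 + 1)) = 4*(-5/4) = -5)
u(l, H) = -l (u(l, H) = l*(3 - 4) + 0*l = l*(-1) + 0 = -l + 0 = -l)
(-11*u(s, 6))*N(2) = -(-11)*(-5)*(-21) = -11*5*(-21) = -55*(-21) = 1155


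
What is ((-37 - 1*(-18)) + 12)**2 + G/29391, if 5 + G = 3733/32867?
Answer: 15777848417/321997999 ≈ 49.000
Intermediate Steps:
G = -160602/32867 (G = -5 + 3733/32867 = -160602/32867 ≈ -4.8864)
((-37 - 1*(-18)) + 12)**2 + G/29391 = ((-37 - 1*(-18)) + 12)**2 - 160602/32867/29391 = ((-37 + 18) + 12)**2 - 160602/32867*1/29391 = (-19 + 12)**2 - 53534/321997999 = (-7)**2 - 53534/321997999 = 49 - 53534/321997999 = 15777848417/321997999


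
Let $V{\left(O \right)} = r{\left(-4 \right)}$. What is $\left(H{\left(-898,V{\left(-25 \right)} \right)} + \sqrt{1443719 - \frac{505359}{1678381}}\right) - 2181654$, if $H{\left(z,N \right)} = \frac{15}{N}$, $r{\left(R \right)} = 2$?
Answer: $- \frac{4363293}{2} + \frac{2 \sqrt{1016725460317508495}}{1678381} \approx -2.1804 \cdot 10^{6}$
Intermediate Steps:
$V{\left(O \right)} = 2$
$\left(H{\left(-898,V{\left(-25 \right)} \right)} + \sqrt{1443719 - \frac{505359}{1678381}}\right) - 2181654 = \left(\frac{15}{2} + \sqrt{1443719 - \frac{505359}{1678381}}\right) - 2181654 = \left(\frac{15}{2} + \sqrt{\frac{2423110033580}{1678381}}\right) - 2181654 = \left(\frac{15}{2} + \frac{2 \sqrt{1016725460317508495}}{1678381}\right) - 2181654 = - \frac{4363293}{2} + \frac{2 \sqrt{1016725460317508495}}{1678381}$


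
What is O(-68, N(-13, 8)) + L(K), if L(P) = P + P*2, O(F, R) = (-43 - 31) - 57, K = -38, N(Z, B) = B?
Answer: -245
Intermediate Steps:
O(F, R) = -131 (O(F, R) = -74 - 57 = -131)
L(P) = 3*P (L(P) = P + 2*P = 3*P)
O(-68, N(-13, 8)) + L(K) = -131 + 3*(-38) = -131 - 114 = -245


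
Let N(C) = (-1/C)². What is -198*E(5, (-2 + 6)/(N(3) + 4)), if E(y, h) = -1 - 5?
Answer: 1188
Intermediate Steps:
N(C) = C⁻²
E(y, h) = -6
-198*E(5, (-2 + 6)/(N(3) + 4)) = -198*(-6) = 1188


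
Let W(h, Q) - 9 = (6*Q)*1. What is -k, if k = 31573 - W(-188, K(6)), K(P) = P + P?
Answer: -31492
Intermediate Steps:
K(P) = 2*P
W(h, Q) = 9 + 6*Q (W(h, Q) = 9 + (6*Q)*1 = 9 + 6*Q)
k = 31492 (k = 31573 - (9 + 6*(2*6)) = 31573 - (9 + 6*12) = 31573 - (9 + 72) = 31573 - 1*81 = 31573 - 81 = 31492)
-k = -1*31492 = -31492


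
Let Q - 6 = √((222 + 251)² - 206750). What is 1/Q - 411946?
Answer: -6979601084/16943 + √16979/16943 ≈ -4.1195e+5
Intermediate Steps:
Q = 6 + √16979 (Q = 6 + √((222 + 251)² - 206750) = 6 + √(473² - 206750) = 6 + √(223729 - 206750) = 6 + √16979 ≈ 136.30)
1/Q - 411946 = 1/(6 + √16979) - 411946 = -411946 + 1/(6 + √16979)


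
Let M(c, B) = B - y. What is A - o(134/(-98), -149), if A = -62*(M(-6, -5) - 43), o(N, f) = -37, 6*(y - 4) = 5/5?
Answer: 9814/3 ≈ 3271.3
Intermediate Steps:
y = 25/6 (y = 4 + (5/5)/6 = 4 + (5*(⅕))/6 = 4 + (⅙)*1 = 4 + ⅙ = 25/6 ≈ 4.1667)
M(c, B) = -25/6 + B (M(c, B) = B - 1*25/6 = B - 25/6 = -25/6 + B)
A = 9703/3 (A = -62*((-25/6 - 5) - 43) = -62*(-55/6 - 43) = -62*(-313/6) = 9703/3 ≈ 3234.3)
A - o(134/(-98), -149) = 9703/3 - 1*(-37) = 9703/3 + 37 = 9814/3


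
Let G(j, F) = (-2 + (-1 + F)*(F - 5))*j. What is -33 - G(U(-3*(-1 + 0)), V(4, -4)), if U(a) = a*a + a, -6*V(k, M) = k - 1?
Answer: -108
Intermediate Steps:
V(k, M) = 1/6 - k/6 (V(k, M) = -(k - 1)/6 = -(-1 + k)/6 = 1/6 - k/6)
U(a) = a + a**2 (U(a) = a**2 + a = a + a**2)
G(j, F) = j*(-2 + (-1 + F)*(-5 + F)) (G(j, F) = (-2 + (-1 + F)*(-5 + F))*j = j*(-2 + (-1 + F)*(-5 + F)))
-33 - G(U(-3*(-1 + 0)), V(4, -4)) = -33 - (-3*(-1 + 0))*(1 - 3*(-1 + 0))*(3 + (1/6 - 1/6*4)**2 - 6*(1/6 - 1/6*4)) = -33 - (-3*(-1))*(1 - 3*(-1))*(3 + (1/6 - 2/3)**2 - 6*(1/6 - 2/3)) = -33 - 3*(1 + 3)*(3 + (-1/2)**2 - 6*(-1/2)) = -33 - 3*4*(3 + 1/4 + 3) = -33 - 12*25/4 = -33 - 1*75 = -33 - 75 = -108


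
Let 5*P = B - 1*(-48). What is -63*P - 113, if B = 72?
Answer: -1625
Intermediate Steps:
P = 24 (P = (72 - 1*(-48))/5 = (72 + 48)/5 = (⅕)*120 = 24)
-63*P - 113 = -63*24 - 113 = -1512 - 113 = -1625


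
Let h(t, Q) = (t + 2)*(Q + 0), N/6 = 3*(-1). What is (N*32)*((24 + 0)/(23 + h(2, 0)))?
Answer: -13824/23 ≈ -601.04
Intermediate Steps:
N = -18 (N = 6*(3*(-1)) = 6*(-3) = -18)
h(t, Q) = Q*(2 + t) (h(t, Q) = (2 + t)*Q = Q*(2 + t))
(N*32)*((24 + 0)/(23 + h(2, 0))) = (-18*32)*((24 + 0)/(23 + 0*(2 + 2))) = -13824/(23 + 0*4) = -13824/(23 + 0) = -13824/23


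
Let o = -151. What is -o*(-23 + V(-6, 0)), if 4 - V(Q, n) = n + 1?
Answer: -3020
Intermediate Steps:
V(Q, n) = 3 - n (V(Q, n) = 4 - (n + 1) = 4 - (1 + n) = 4 + (-1 - n) = 3 - n)
-o*(-23 + V(-6, 0)) = -(-151)*(-23 + (3 - 1*0)) = -(-151)*(-23 + (3 + 0)) = -(-151)*(-23 + 3) = -(-151)*(-20) = -1*3020 = -3020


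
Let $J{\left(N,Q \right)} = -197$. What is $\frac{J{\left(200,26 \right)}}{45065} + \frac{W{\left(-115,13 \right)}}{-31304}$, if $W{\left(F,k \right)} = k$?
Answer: $- \frac{519441}{108516520} \approx -0.0047867$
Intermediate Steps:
$\frac{J{\left(200,26 \right)}}{45065} + \frac{W{\left(-115,13 \right)}}{-31304} = - \frac{197}{45065} + \frac{13}{-31304} = \left(-197\right) \frac{1}{45065} + 13 \left(- \frac{1}{31304}\right) = - \frac{197}{45065} - \frac{1}{2408} = - \frac{519441}{108516520}$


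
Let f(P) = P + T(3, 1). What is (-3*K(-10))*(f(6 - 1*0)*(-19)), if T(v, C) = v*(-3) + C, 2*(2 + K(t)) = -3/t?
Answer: 2109/10 ≈ 210.90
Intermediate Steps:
K(t) = -2 - 3/(2*t) (K(t) = -2 + (-3/t)/2 = -2 - 3/(2*t))
T(v, C) = C - 3*v (T(v, C) = -3*v + C = C - 3*v)
f(P) = -8 + P (f(P) = P + (1 - 3*3) = P + (1 - 9) = P - 8 = -8 + P)
(-3*K(-10))*(f(6 - 1*0)*(-19)) = (-3*(-2 - 3/2/(-10)))*((-8 + (6 - 1*0))*(-19)) = (-3*(-2 - 3/2*(-⅒)))*((-8 + (6 + 0))*(-19)) = (-3*(-2 + 3/20))*((-8 + 6)*(-19)) = (-3*(-37/20))*(-2*(-19)) = (111/20)*38 = 2109/10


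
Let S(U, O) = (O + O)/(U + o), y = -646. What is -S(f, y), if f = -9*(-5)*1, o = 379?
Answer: 323/106 ≈ 3.0472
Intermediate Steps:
f = 45 (f = 45*1 = 45)
S(U, O) = 2*O/(379 + U) (S(U, O) = (O + O)/(U + 379) = (2*O)/(379 + U) = 2*O/(379 + U))
-S(f, y) = -2*(-646)/(379 + 45) = -2*(-646)/424 = -1*(-323/106) = 323/106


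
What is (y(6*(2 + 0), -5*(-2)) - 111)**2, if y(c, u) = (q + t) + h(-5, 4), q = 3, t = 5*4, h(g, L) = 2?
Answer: 7396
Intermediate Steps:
t = 20
y(c, u) = 25 (y(c, u) = (3 + 20) + 2 = 23 + 2 = 25)
(y(6*(2 + 0), -5*(-2)) - 111)**2 = (25 - 111)**2 = (-86)**2 = 7396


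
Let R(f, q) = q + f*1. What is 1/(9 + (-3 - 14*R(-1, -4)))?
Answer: 1/76 ≈ 0.013158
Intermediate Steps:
R(f, q) = f + q (R(f, q) = q + f = f + q)
1/(9 + (-3 - 14*R(-1, -4))) = 1/(9 + (-3 - 14*(-1 - 4))) = 1/(9 + (-3 - 14*(-5))) = 1/(9 + (-3 + 70)) = 1/(9 + 67) = 1/76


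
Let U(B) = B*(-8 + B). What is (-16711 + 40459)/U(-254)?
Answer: 5937/16637 ≈ 0.35686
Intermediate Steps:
(-16711 + 40459)/U(-254) = (-16711 + 40459)/((-254*(-8 - 254))) = 23748/((-254*(-262))) = 23748/66548 = 23748*(1/66548) = 5937/16637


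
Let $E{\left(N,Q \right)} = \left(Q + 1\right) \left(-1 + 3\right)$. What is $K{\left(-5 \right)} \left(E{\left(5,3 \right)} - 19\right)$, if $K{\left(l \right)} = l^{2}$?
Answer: $-275$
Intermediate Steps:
$E{\left(N,Q \right)} = 2 + 2 Q$ ($E{\left(N,Q \right)} = \left(1 + Q\right) 2 = 2 + 2 Q$)
$K{\left(-5 \right)} \left(E{\left(5,3 \right)} - 19\right) = \left(-5\right)^{2} \left(\left(2 + 2 \cdot 3\right) - 19\right) = 25 \left(\left(2 + 6\right) - 19\right) = 25 \left(8 - 19\right) = 25 \left(-11\right) = -275$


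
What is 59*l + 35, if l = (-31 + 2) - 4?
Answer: -1912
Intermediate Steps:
l = -33 (l = -29 - 4 = -33)
59*l + 35 = 59*(-33) + 35 = -1947 + 35 = -1912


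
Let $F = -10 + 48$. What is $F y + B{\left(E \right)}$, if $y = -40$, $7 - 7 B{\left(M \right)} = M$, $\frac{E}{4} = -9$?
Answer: $- \frac{10597}{7} \approx -1513.9$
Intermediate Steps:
$E = -36$ ($E = 4 \left(-9\right) = -36$)
$B{\left(M \right)} = 1 - \frac{M}{7}$
$F = 38$
$F y + B{\left(E \right)} = 38 \left(-40\right) + \left(1 - - \frac{36}{7}\right) = -1520 + \left(1 + \frac{36}{7}\right) = -1520 + \frac{43}{7} = - \frac{10597}{7}$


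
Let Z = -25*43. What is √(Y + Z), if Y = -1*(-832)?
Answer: 9*I*√3 ≈ 15.588*I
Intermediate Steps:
Z = -1075
Y = 832
√(Y + Z) = √(832 - 1075) = √(-243) = 9*I*√3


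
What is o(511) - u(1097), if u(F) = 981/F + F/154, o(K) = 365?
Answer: 60307887/168938 ≈ 356.98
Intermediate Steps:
u(F) = 981/F + F/154 (u(F) = 981/F + F*(1/154) = 981/F + F/154)
o(511) - u(1097) = 365 - (981/1097 + (1/154)*1097) = 365 - (981*(1/1097) + 1097/154) = 365 - (981/1097 + 1097/154) = 365 - 1*1354483/168938 = 365 - 1354483/168938 = 60307887/168938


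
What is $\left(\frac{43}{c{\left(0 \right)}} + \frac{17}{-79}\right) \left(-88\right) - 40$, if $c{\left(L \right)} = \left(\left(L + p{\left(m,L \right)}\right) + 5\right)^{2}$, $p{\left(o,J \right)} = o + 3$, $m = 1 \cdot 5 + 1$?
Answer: $- \frac{156270}{3871} \approx -40.369$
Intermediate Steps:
$m = 6$ ($m = 5 + 1 = 6$)
$p{\left(o,J \right)} = 3 + o$
$c{\left(L \right)} = \left(14 + L\right)^{2}$ ($c{\left(L \right)} = \left(\left(L + \left(3 + 6\right)\right) + 5\right)^{2} = \left(\left(L + 9\right) + 5\right)^{2} = \left(\left(9 + L\right) + 5\right)^{2} = \left(14 + L\right)^{2}$)
$\left(\frac{43}{c{\left(0 \right)}} + \frac{17}{-79}\right) \left(-88\right) - 40 = \left(\frac{43}{\left(14 + 0\right)^{2}} + \frac{17}{-79}\right) \left(-88\right) - 40 = \left(\frac{43}{14^{2}} + 17 \left(- \frac{1}{79}\right)\right) \left(-88\right) - 40 = \left(\frac{43}{196} - \frac{17}{79}\right) \left(-88\right) - 40 = \frac{65}{15484} \left(-88\right) - 40 = - \frac{1430}{3871} - 40 = - \frac{156270}{3871}$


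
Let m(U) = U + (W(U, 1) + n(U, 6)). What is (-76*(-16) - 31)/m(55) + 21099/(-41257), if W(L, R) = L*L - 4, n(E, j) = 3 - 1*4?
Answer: -1065992/8457685 ≈ -0.12604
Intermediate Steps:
n(E, j) = -1 (n(E, j) = 3 - 4 = -1)
W(L, R) = -4 + L² (W(L, R) = L² - 4 = -4 + L²)
m(U) = -5 + U + U² (m(U) = U + ((-4 + U²) - 1) = U + (-5 + U²) = -5 + U + U²)
(-76*(-16) - 31)/m(55) + 21099/(-41257) = (-76*(-16) - 31)/(-5 + 55 + 55²) + 21099/(-41257) = (1216 - 31)/(-5 + 55 + 3025) + 21099*(-1/41257) = 1185/3075 - 21099/41257 = 1185*(1/3075) - 21099/41257 = 79/205 - 21099/41257 = -1065992/8457685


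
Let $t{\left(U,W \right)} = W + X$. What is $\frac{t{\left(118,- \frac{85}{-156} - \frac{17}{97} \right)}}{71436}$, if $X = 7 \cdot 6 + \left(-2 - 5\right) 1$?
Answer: $\frac{535213}{1080969552} \approx 0.00049512$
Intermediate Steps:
$X = 35$ ($X = 42 - 7 = 35$)
$t{\left(U,W \right)} = 35 + W$ ($t{\left(U,W \right)} = W + 35 = 35 + W$)
$\frac{t{\left(118,- \frac{85}{-156} - \frac{17}{97} \right)}}{71436} = \frac{35 - \left(- \frac{85}{156} + \frac{17}{97}\right)}{71436} = \left(35 - - \frac{5593}{15132}\right) \frac{1}{71436} = \left(35 + \left(\frac{85}{156} - \frac{17}{97}\right)\right) \frac{1}{71436} = \left(35 + \frac{5593}{15132}\right) \frac{1}{71436} = \frac{535213}{15132} \cdot \frac{1}{71436} = \frac{535213}{1080969552}$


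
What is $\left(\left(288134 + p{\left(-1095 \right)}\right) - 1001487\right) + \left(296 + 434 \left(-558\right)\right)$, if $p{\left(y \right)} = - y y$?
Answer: $-2154254$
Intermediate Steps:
$p{\left(y \right)} = - y^{2}$
$\left(\left(288134 + p{\left(-1095 \right)}\right) - 1001487\right) + \left(296 + 434 \left(-558\right)\right) = \left(\left(288134 - \left(-1095\right)^{2}\right) - 1001487\right) + \left(296 + 434 \left(-558\right)\right) = \left(\left(288134 - 1199025\right) - 1001487\right) + \left(296 - 242172\right) = \left(\left(288134 - 1199025\right) - 1001487\right) - 241876 = \left(-910891 - 1001487\right) - 241876 = -1912378 - 241876 = -2154254$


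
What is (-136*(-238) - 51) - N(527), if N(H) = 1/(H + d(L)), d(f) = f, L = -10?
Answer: 16707888/517 ≈ 32317.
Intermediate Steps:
N(H) = 1/(-10 + H) (N(H) = 1/(H - 10) = 1/(-10 + H))
(-136*(-238) - 51) - N(527) = (-136*(-238) - 51) - 1/(-10 + 527) = (32368 - 51) - 1/517 = 32317 - 1*1/517 = 32317 - 1/517 = 16707888/517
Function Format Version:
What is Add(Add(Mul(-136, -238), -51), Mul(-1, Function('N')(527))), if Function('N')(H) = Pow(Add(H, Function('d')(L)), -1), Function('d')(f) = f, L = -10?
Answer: Rational(16707888, 517) ≈ 32317.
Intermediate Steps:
Function('N')(H) = Pow(Add(-10, H), -1) (Function('N')(H) = Pow(Add(H, -10), -1) = Pow(Add(-10, H), -1))
Add(Add(Mul(-136, -238), -51), Mul(-1, Function('N')(527))) = Add(Add(Mul(-136, -238), -51), Mul(-1, Pow(Add(-10, 527), -1))) = Add(Add(32368, -51), Mul(-1, Pow(517, -1))) = Add(32317, Mul(-1, Rational(1, 517))) = Add(32317, Rational(-1, 517)) = Rational(16707888, 517)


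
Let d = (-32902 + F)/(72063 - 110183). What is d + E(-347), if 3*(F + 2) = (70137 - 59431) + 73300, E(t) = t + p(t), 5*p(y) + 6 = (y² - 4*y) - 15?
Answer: 457598743/19060 ≈ 24008.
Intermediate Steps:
p(y) = -21/5 - 4*y/5 + y²/5 (p(y) = -6/5 + ((y² - 4*y) - 15)/5 = -6/5 + (-15 + y² - 4*y)/5 = -6/5 + (-3 - 4*y/5 + y²/5) = -21/5 - 4*y/5 + y²/5)
E(t) = -21/5 + t/5 + t²/5 (E(t) = t + (-21/5 - 4*t/5 + t²/5) = -21/5 + t/5 + t²/5)
F = 28000 (F = -2 + ((70137 - 59431) + 73300)/3 = -2 + (10706 + 73300)/3 = -2 + (⅓)*84006 = -2 + 28002 = 28000)
d = 2451/19060 (d = (-32902 + 28000)/(72063 - 110183) = -4902/(-38120) = -4902*(-1/38120) = 2451/19060 ≈ 0.12859)
d + E(-347) = 2451/19060 + (-21/5 + (⅕)*(-347) + (⅕)*(-347)²) = 2451/19060 + (-21/5 - 347/5 + (⅕)*120409) = 2451/19060 + (-21/5 - 347/5 + 120409/5) = 2451/19060 + 120041/5 = 457598743/19060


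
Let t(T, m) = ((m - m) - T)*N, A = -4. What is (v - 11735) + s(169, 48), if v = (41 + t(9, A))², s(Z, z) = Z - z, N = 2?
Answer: -11085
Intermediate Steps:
t(T, m) = -2*T (t(T, m) = ((m - m) - T)*2 = (0 - T)*2 = -T*2 = -2*T)
v = 529 (v = (41 - 2*9)² = (41 - 18)² = 23² = 529)
(v - 11735) + s(169, 48) = (529 - 11735) + (169 - 1*48) = -11206 + (169 - 48) = -11206 + 121 = -11085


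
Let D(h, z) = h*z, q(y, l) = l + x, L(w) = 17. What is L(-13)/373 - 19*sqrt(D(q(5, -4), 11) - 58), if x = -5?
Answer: 17/373 - 19*I*sqrt(157) ≈ 0.045576 - 238.07*I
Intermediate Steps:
q(y, l) = -5 + l (q(y, l) = l - 5 = -5 + l)
L(-13)/373 - 19*sqrt(D(q(5, -4), 11) - 58) = 17/373 - 19*sqrt((-5 - 4)*11 - 58) = 17*(1/373) - 19*sqrt(-9*11 - 58) = 17/373 - 19*sqrt(-99 - 58) = 17/373 - 19*I*sqrt(157)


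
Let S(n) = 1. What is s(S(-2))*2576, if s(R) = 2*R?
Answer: 5152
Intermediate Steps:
s(S(-2))*2576 = (2*1)*2576 = 2*2576 = 5152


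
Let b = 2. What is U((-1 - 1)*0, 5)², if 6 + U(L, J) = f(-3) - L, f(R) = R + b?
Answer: 49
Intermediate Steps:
f(R) = 2 + R (f(R) = R + 2 = 2 + R)
U(L, J) = -7 - L (U(L, J) = -6 + ((2 - 3) - L) = -6 + (-1 - L) = -7 - L)
U((-1 - 1)*0, 5)² = (-7 - (-1 - 1)*0)² = (-7 - (-2)*0)² = (-7 - 1*0)² = (-7 + 0)² = (-7)² = 49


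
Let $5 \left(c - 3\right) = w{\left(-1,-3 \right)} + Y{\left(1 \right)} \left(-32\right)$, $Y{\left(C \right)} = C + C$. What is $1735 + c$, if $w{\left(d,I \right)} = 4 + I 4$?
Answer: $\frac{8618}{5} \approx 1723.6$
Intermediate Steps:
$Y{\left(C \right)} = 2 C$
$w{\left(d,I \right)} = 4 + 4 I$
$c = - \frac{57}{5}$ ($c = 3 + \frac{\left(4 + 4 \left(-3\right)\right) + 2 \cdot 1 \left(-32\right)}{5} = 3 + \frac{\left(4 - 12\right) + 2 \left(-32\right)}{5} = 3 + \frac{-8 - 64}{5} = 3 + \frac{1}{5} \left(-72\right) = 3 - \frac{72}{5} = - \frac{57}{5} \approx -11.4$)
$1735 + c = 1735 - \frac{57}{5} = \frac{8618}{5}$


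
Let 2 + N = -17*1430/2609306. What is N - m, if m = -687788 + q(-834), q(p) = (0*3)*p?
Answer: 897322056103/1304653 ≈ 6.8779e+5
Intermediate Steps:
q(p) = 0 (q(p) = 0*p = 0)
m = -687788 (m = -687788 + 0 = -687788)
N = -2621461/1304653 (N = -2 - 17*1430/2609306 = -2 - 24310*1/2609306 = -2 - 12155/1304653 = -2621461/1304653 ≈ -2.0093)
N - m = -2621461/1304653 - 1*(-687788) = -2621461/1304653 + 687788 = 897322056103/1304653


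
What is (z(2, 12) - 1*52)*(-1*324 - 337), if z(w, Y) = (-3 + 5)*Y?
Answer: 18508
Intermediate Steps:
z(w, Y) = 2*Y
(z(2, 12) - 1*52)*(-1*324 - 337) = (2*12 - 1*52)*(-1*324 - 337) = (24 - 52)*(-324 - 337) = -28*(-661) = 18508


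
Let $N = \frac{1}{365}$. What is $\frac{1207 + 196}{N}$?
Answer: $512095$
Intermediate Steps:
$N = \frac{1}{365} \approx 0.0027397$
$\frac{1207 + 196}{N} = \left(1207 + 196\right) \frac{1}{\frac{1}{365}} = 1403 \cdot 365 = 512095$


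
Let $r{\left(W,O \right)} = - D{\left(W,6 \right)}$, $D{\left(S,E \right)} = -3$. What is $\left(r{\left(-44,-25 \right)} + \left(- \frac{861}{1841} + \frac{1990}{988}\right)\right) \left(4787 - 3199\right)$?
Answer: $\frac{469007066}{64961} \approx 7219.8$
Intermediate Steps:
$r{\left(W,O \right)} = 3$ ($r{\left(W,O \right)} = \left(-1\right) \left(-3\right) = 3$)
$\left(r{\left(-44,-25 \right)} + \left(- \frac{861}{1841} + \frac{1990}{988}\right)\right) \left(4787 - 3199\right) = \left(3 + \left(- \frac{861}{1841} + \frac{1990}{988}\right)\right) \left(4787 - 3199\right) = \left(3 + \left(\left(-861\right) \frac{1}{1841} + 1990 \cdot \frac{1}{988}\right)\right) 1588 = \left(3 + \left(- \frac{123}{263} + \frac{995}{494}\right)\right) 1588 = \left(3 + \frac{200923}{129922}\right) 1588 = \frac{590689}{129922} \cdot 1588 = \frac{469007066}{64961}$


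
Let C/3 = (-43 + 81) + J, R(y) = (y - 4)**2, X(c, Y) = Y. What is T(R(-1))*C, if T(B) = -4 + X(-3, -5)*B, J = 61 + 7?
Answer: -41022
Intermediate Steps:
J = 68
R(y) = (-4 + y)**2
T(B) = -4 - 5*B
C = 318 (C = 3*((-43 + 81) + 68) = 3*(38 + 68) = 3*106 = 318)
T(R(-1))*C = (-4 - 5*(-4 - 1)**2)*318 = (-4 - 5*(-5)**2)*318 = (-4 - 5*25)*318 = (-4 - 125)*318 = -129*318 = -41022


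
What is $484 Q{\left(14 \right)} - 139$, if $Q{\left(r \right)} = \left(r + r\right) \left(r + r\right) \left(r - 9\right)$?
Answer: $1897141$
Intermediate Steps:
$Q{\left(r \right)} = 4 r^{2} \left(-9 + r\right)$ ($Q{\left(r \right)} = 2 r 2 r \left(-9 + r\right) = 4 r^{2} \left(-9 + r\right)$)
$484 Q{\left(14 \right)} - 139 = 484 \cdot 4 \cdot 14^{2} \left(-9 + 14\right) - 139 = 484 \cdot 4 \cdot 196 \cdot 5 - 139 = 484 \cdot 3920 - 139 = 1897280 - 139 = 1897141$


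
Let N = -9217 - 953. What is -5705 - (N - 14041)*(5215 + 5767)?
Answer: 265879497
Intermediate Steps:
N = -10170
-5705 - (N - 14041)*(5215 + 5767) = -5705 - (-10170 - 14041)*(5215 + 5767) = -5705 - (-24211)*10982 = -5705 - 1*(-265885202) = -5705 + 265885202 = 265879497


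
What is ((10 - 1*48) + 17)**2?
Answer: 441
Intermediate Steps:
((10 - 1*48) + 17)**2 = ((10 - 48) + 17)**2 = (-38 + 17)**2 = (-21)**2 = 441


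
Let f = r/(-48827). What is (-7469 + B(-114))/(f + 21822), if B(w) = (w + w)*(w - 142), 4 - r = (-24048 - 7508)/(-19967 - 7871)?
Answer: 34592131738687/14830733349788 ≈ 2.3325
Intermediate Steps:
r = 39898/13919 (r = 4 - (-24048 - 7508)/(-19967 - 7871) = 4 - (-31556)/(-27838) = 4 - (-31556)*(-1)/27838 = 4 - 1*15778/13919 = 4 - 15778/13919 = 39898/13919 ≈ 2.8664)
B(w) = 2*w*(-142 + w) (B(w) = (2*w)*(-142 + w) = 2*w*(-142 + w))
f = -39898/679623013 (f = (39898/13919)/(-48827) = (39898/13919)*(-1/48827) = -39898/679623013 ≈ -5.8706e-5)
(-7469 + B(-114))/(f + 21822) = (-7469 + 2*(-114)*(-142 - 114))/(-39898/679623013 + 21822) = (-7469 + 2*(-114)*(-256))/(14830733349788/679623013) = (-7469 + 58368)*(679623013/14830733349788) = 50899*(679623013/14830733349788) = 34592131738687/14830733349788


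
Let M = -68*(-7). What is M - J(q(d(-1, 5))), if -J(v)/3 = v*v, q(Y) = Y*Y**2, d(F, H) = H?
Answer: 47351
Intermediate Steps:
q(Y) = Y**3
J(v) = -3*v**2 (J(v) = -3*v*v = -3*v**2)
M = 476
M - J(q(d(-1, 5))) = 476 - (-3)*(5**3)**2 = 476 - (-3)*125**2 = 476 - (-3)*15625 = 476 - 1*(-46875) = 476 + 46875 = 47351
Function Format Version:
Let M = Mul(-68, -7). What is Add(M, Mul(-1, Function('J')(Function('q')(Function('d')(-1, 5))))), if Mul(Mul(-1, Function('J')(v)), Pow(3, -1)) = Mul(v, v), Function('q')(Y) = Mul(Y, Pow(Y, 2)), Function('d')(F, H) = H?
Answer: 47351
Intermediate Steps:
Function('q')(Y) = Pow(Y, 3)
Function('J')(v) = Mul(-3, Pow(v, 2)) (Function('J')(v) = Mul(-3, Mul(v, v)) = Mul(-3, Pow(v, 2)))
M = 476
Add(M, Mul(-1, Function('J')(Function('q')(Function('d')(-1, 5))))) = Add(476, Mul(-1, Mul(-3, Pow(Pow(5, 3), 2)))) = Add(476, Mul(-1, Mul(-3, Pow(125, 2)))) = Add(476, Mul(-1, Mul(-3, 15625))) = Add(476, Mul(-1, -46875)) = Add(476, 46875) = 47351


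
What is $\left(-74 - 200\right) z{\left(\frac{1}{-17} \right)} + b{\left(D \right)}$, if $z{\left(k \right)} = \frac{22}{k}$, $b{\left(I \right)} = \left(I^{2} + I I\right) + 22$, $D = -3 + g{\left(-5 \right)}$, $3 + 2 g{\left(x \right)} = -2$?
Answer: $\frac{205117}{2} \approx 1.0256 \cdot 10^{5}$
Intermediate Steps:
$g{\left(x \right)} = - \frac{5}{2}$ ($g{\left(x \right)} = - \frac{3}{2} + \frac{1}{2} \left(-2\right) = - \frac{3}{2} - 1 = - \frac{5}{2}$)
$D = - \frac{11}{2}$ ($D = -3 - \frac{5}{2} = - \frac{11}{2} \approx -5.5$)
$b{\left(I \right)} = 22 + 2 I^{2}$ ($b{\left(I \right)} = \left(I^{2} + I^{2}\right) + 22 = 2 I^{2} + 22 = 22 + 2 I^{2}$)
$\left(-74 - 200\right) z{\left(\frac{1}{-17} \right)} + b{\left(D \right)} = \left(-74 - 200\right) \frac{22}{\frac{1}{-17}} + \left(22 + 2 \left(- \frac{11}{2}\right)^{2}\right) = \left(-74 - 200\right) \frac{22}{- \frac{1}{17}} + \left(22 + 2 \cdot \frac{121}{4}\right) = - 274 \cdot 22 \left(-17\right) + \left(22 + \frac{121}{2}\right) = \left(-274\right) \left(-374\right) + \frac{165}{2} = 102476 + \frac{165}{2} = \frac{205117}{2}$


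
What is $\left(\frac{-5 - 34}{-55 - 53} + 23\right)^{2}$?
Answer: $\frac{707281}{1296} \approx 545.74$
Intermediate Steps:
$\left(\frac{-5 - 34}{-55 - 53} + 23\right)^{2} = \left(- \frac{39}{-108} + 23\right)^{2} = \left(\left(-39\right) \left(- \frac{1}{108}\right) + 23\right)^{2} = \left(\frac{13}{36} + 23\right)^{2} = \left(\frac{841}{36}\right)^{2} = \frac{707281}{1296}$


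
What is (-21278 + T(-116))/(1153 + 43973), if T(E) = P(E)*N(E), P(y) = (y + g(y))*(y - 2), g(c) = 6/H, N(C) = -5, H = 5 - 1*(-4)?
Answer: -133987/67689 ≈ -1.9795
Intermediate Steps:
H = 9 (H = 5 + 4 = 9)
g(c) = ⅔ (g(c) = 6/9 = 6*(⅑) = ⅔)
P(y) = (-2 + y)*(⅔ + y) (P(y) = (y + ⅔)*(y - 2) = (⅔ + y)*(-2 + y) = (-2 + y)*(⅔ + y))
T(E) = 20/3 - 5*E² + 20*E/3 (T(E) = (-4/3 + E² - 4*E/3)*(-5) = 20/3 - 5*E² + 20*E/3)
(-21278 + T(-116))/(1153 + 43973) = (-21278 + (20/3 - 5*(-116)² + (20/3)*(-116)))/(1153 + 43973) = (-21278 + (20/3 - 5*13456 - 2320/3))/45126 = (-21278 + (20/3 - 67280 - 2320/3))*(1/45126) = (-21278 - 204140/3)*(1/45126) = -267974/3*1/45126 = -133987/67689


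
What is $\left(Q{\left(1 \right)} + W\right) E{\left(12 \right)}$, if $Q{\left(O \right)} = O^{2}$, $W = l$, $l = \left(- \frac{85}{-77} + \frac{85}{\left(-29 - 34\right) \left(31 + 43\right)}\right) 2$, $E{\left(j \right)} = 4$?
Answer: $\frac{325264}{25641} \approx 12.685$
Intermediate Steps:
$l = \frac{55675}{25641}$ ($l = \left(\left(-85\right) \left(- \frac{1}{77}\right) + \frac{85}{\left(-63\right) 74}\right) 2 = \left(\frac{85}{77} + \frac{85}{-4662}\right) 2 = \left(\frac{85}{77} + 85 \left(- \frac{1}{4662}\right)\right) 2 = \left(\frac{85}{77} - \frac{85}{4662}\right) 2 = \frac{55675}{51282} \cdot 2 = \frac{55675}{25641} \approx 2.1713$)
$W = \frac{55675}{25641} \approx 2.1713$
$\left(Q{\left(1 \right)} + W\right) E{\left(12 \right)} = \left(1^{2} + \frac{55675}{25641}\right) 4 = \left(1 + \frac{55675}{25641}\right) 4 = \frac{81316}{25641} \cdot 4 = \frac{325264}{25641}$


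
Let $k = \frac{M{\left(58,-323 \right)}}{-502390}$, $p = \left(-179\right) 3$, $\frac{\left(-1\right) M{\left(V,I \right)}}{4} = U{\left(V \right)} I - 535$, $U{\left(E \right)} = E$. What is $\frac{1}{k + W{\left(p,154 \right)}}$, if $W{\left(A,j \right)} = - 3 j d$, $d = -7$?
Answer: $\frac{251195}{812326092} \approx 0.00030923$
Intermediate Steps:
$M{\left(V,I \right)} = 2140 - 4 I V$ ($M{\left(V,I \right)} = - 4 \left(V I - 535\right) = - 4 \left(I V - 535\right) = - 4 \left(-535 + I V\right) = 2140 - 4 I V$)
$p = -537$
$k = - \frac{38538}{251195}$ ($k = \frac{2140 - \left(-1292\right) 58}{-502390} = \left(2140 + 74936\right) \left(- \frac{1}{502390}\right) = 77076 \left(- \frac{1}{502390}\right) = - \frac{38538}{251195} \approx -0.15342$)
$W{\left(A,j \right)} = 21 j$ ($W{\left(A,j \right)} = - 3 j \left(-7\right) = 21 j$)
$\frac{1}{k + W{\left(p,154 \right)}} = \frac{1}{- \frac{38538}{251195} + 21 \cdot 154} = \frac{1}{- \frac{38538}{251195} + 3234} = \frac{1}{\frac{812326092}{251195}} = \frac{251195}{812326092}$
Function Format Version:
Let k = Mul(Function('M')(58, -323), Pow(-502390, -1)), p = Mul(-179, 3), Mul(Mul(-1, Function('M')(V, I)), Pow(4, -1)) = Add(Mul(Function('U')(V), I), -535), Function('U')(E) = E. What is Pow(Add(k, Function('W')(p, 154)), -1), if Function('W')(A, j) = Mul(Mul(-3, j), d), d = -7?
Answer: Rational(251195, 812326092) ≈ 0.00030923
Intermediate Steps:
Function('M')(V, I) = Add(2140, Mul(-4, I, V)) (Function('M')(V, I) = Mul(-4, Add(Mul(V, I), -535)) = Mul(-4, Add(Mul(I, V), -535)) = Mul(-4, Add(-535, Mul(I, V))) = Add(2140, Mul(-4, I, V)))
p = -537
k = Rational(-38538, 251195) (k = Mul(Add(2140, Mul(-4, -323, 58)), Pow(-502390, -1)) = Mul(Add(2140, 74936), Rational(-1, 502390)) = Mul(77076, Rational(-1, 502390)) = Rational(-38538, 251195) ≈ -0.15342)
Function('W')(A, j) = Mul(21, j) (Function('W')(A, j) = Mul(Mul(-3, j), -7) = Mul(21, j))
Pow(Add(k, Function('W')(p, 154)), -1) = Pow(Add(Rational(-38538, 251195), Mul(21, 154)), -1) = Pow(Add(Rational(-38538, 251195), 3234), -1) = Pow(Rational(812326092, 251195), -1) = Rational(251195, 812326092)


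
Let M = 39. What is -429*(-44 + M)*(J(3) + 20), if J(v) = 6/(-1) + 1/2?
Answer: 62205/2 ≈ 31103.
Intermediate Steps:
J(v) = -11/2 (J(v) = 6*(-1) + 1*(1/2) = -6 + 1/2 = -11/2)
-429*(-44 + M)*(J(3) + 20) = -429*(-44 + 39)*(-11/2 + 20) = -(-2145)*29/2 = -429*(-145/2) = 62205/2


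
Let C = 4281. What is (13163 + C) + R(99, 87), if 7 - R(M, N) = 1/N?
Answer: 1518236/87 ≈ 17451.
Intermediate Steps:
R(M, N) = 7 - 1/N
(13163 + C) + R(99, 87) = (13163 + 4281) + (7 - 1/87) = 17444 + (7 - 1*1/87) = 17444 + (7 - 1/87) = 17444 + 608/87 = 1518236/87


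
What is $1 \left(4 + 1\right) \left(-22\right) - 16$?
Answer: $-126$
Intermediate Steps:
$1 \left(4 + 1\right) \left(-22\right) - 16 = 1 \cdot 5 \left(-22\right) - 16 = 5 \left(-22\right) - 16 = -110 - 16 = -126$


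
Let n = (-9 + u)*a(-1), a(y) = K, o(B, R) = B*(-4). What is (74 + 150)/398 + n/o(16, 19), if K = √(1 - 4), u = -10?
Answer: 112/199 + 19*I*√3/64 ≈ 0.56281 + 0.5142*I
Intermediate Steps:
o(B, R) = -4*B
K = I*√3 (K = √(-3) = I*√3 ≈ 1.732*I)
a(y) = I*√3
n = -19*I*√3 (n = (-9 - 10)*(I*√3) = -19*I*√3 ≈ -32.909*I)
(74 + 150)/398 + n/o(16, 19) = (74 + 150)/398 + (-19*I*√3)/((-4*16)) = 224*(1/398) - 19*I*√3/(-64) = 112/199 - 19*I*√3*(-1/64) = 112/199 + 19*I*√3/64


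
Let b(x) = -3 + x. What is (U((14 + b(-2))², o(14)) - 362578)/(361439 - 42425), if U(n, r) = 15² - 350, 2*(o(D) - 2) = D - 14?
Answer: -120901/106338 ≈ -1.1369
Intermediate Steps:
o(D) = -5 + D/2 (o(D) = 2 + (D - 14)/2 = 2 + (-14 + D)/2 = 2 + (-7 + D/2) = -5 + D/2)
U(n, r) = -125 (U(n, r) = 225 - 350 = -125)
(U((14 + b(-2))², o(14)) - 362578)/(361439 - 42425) = (-125 - 362578)/(361439 - 42425) = -362703/319014 = -362703*1/319014 = -120901/106338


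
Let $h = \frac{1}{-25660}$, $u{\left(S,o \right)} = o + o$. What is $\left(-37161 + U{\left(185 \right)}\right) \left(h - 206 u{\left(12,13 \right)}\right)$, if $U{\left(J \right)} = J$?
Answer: $\frac{1270448779484}{6415} \approx 1.9804 \cdot 10^{8}$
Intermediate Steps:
$u{\left(S,o \right)} = 2 o$
$h = - \frac{1}{25660} \approx -3.8971 \cdot 10^{-5}$
$\left(-37161 + U{\left(185 \right)}\right) \left(h - 206 u{\left(12,13 \right)}\right) = \left(-37161 + 185\right) \left(- \frac{1}{25660} - 206 \cdot 2 \cdot 13\right) = - 36976 \left(- \frac{1}{25660} - 5356\right) = \left(-36976\right) \left(- \frac{137434961}{25660}\right) = \frac{1270448779484}{6415}$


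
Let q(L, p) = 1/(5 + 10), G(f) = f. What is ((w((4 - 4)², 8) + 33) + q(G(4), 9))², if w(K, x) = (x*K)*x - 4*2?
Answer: 141376/225 ≈ 628.34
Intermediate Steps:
q(L, p) = 1/15
w(K, x) = -8 + K*x² (w(K, x) = (K*x)*x - 8 = K*x² - 8 = -8 + K*x²)
((w((4 - 4)², 8) + 33) + q(G(4), 9))² = (((-8 + (4 - 4)²*8²) + 33) + 1/15)² = (((-8 + 0²*64) + 33) + 1/15)² = (((-8 + 0*64) + 33) + 1/15)² = (((-8 + 0) + 33) + 1/15)² = ((-8 + 33) + 1/15)² = (25 + 1/15)² = (376/15)² = 141376/225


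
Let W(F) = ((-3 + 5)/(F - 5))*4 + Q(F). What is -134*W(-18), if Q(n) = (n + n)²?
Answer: -3993200/23 ≈ -1.7362e+5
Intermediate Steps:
Q(n) = 4*n² (Q(n) = (2*n)² = 4*n²)
W(F) = 4*F² + 8/(-5 + F) (W(F) = ((-3 + 5)/(F - 5))*4 + 4*F² = (2/(-5 + F))*4 + 4*F² = 8/(-5 + F) + 4*F² = 4*F² + 8/(-5 + F))
-134*W(-18) = -536*(2 + (-18)³ - 5*(-18)²)/(-5 - 18) = -536*(2 - 5832 - 5*324)/(-23) = -536*(-1)*(2 - 5832 - 1620)/23 = -536*(-1)*(-7450)/23 = -134*29800/23 = -3993200/23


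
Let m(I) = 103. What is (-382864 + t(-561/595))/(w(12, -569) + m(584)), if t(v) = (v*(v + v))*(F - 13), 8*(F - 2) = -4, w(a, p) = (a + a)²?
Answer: -469033447/831775 ≈ -563.89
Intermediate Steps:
w(a, p) = 4*a² (w(a, p) = (2*a)² = 4*a²)
F = 3/2 (F = 2 + (⅛)*(-4) = 2 - ½ = 3/2 ≈ 1.5000)
t(v) = -23*v² (t(v) = (v*(v + v))*(3/2 - 13) = (v*(2*v))*(-23/2) = (2*v²)*(-23/2) = -23*v²)
(-382864 + t(-561/595))/(w(12, -569) + m(584)) = (-382864 - 23*(-561/595)²)/(4*12² + 103) = (-382864 - 23*(-561*1/595)²)/(4*144 + 103) = (-382864 - 23*(-33/35)²)/(576 + 103) = (-382864 - 23*1089/1225)/679 = (-382864 - 25047/1225)*(1/679) = -469033447/1225*1/679 = -469033447/831775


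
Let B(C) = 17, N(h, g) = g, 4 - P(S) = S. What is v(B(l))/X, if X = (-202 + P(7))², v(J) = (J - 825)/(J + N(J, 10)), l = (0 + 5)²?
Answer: -808/1134675 ≈ -0.00071210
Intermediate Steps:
P(S) = 4 - S
l = 25 (l = 5² = 25)
v(J) = (-825 + J)/(10 + J) (v(J) = (J - 825)/(J + 10) = (-825 + J)/(10 + J))
X = 42025 (X = (-202 + (4 - 1*7))² = (-202 + (4 - 7))² = (-202 - 3)² = (-205)² = 42025)
v(B(l))/X = ((-825 + 17)/(10 + 17))/42025 = (-808/27)*(1/42025) = ((1/27)*(-808))*(1/42025) = -808/27*1/42025 = -808/1134675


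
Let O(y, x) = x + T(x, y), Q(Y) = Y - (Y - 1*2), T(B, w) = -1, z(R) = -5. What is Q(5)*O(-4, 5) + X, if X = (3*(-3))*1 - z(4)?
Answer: 4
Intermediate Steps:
X = -4 (X = (3*(-3))*1 - 1*(-5) = -9*1 + 5 = -9 + 5 = -4)
Q(Y) = 2 (Q(Y) = Y - (Y - 2) = Y - (-2 + Y) = Y + (2 - Y) = 2)
O(y, x) = -1 + x (O(y, x) = x - 1 = -1 + x)
Q(5)*O(-4, 5) + X = 2*(-1 + 5) - 4 = 2*4 - 4 = 8 - 4 = 4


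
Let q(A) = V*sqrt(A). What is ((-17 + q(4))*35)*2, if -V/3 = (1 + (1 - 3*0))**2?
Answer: -2870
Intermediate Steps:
V = -12 (V = -3*(1 + (1 - 3*0))**2 = -3*(1 + (1 + 0))**2 = -3*(1 + 1)**2 = -3*2**2 = -3*4 = -12)
q(A) = -12*sqrt(A)
((-17 + q(4))*35)*2 = ((-17 - 12*sqrt(4))*35)*2 = ((-17 - 12*2)*35)*2 = ((-17 - 24)*35)*2 = -41*35*2 = -1435*2 = -2870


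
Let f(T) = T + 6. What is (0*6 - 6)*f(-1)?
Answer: -30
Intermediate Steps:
f(T) = 6 + T
(0*6 - 6)*f(-1) = (0*6 - 6)*(6 - 1) = (0 - 6)*5 = -6*5 = -30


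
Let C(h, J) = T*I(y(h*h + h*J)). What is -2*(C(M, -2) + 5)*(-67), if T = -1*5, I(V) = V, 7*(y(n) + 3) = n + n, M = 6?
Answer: -13400/7 ≈ -1914.3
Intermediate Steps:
y(n) = -3 + 2*n/7 (y(n) = -3 + (n + n)/7 = -3 + (2*n)/7 = -3 + 2*n/7)
T = -5
C(h, J) = 15 - 10*h²/7 - 10*J*h/7 (C(h, J) = -5*(-3 + 2*(h*h + h*J)/7) = -5*(-3 + 2*(h² + J*h)/7) = -5*(-3 + (2*h²/7 + 2*J*h/7)) = -5*(-3 + 2*h²/7 + 2*J*h/7) = 15 - 10*h²/7 - 10*J*h/7)
-2*(C(M, -2) + 5)*(-67) = -2*((15 - 10/7*6*(-2 + 6)) + 5)*(-67) = -2*((15 - 10/7*6*4) + 5)*(-67) = -2*((15 - 240/7) + 5)*(-67) = -2*(-135/7 + 5)*(-67) = -2*(-100/7)*(-67) = (200/7)*(-67) = -13400/7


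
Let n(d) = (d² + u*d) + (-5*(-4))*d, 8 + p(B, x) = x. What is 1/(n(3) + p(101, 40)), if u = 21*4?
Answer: 1/353 ≈ 0.0028329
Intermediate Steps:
p(B, x) = -8 + x
u = 84
n(d) = d² + 104*d (n(d) = (d² + 84*d) + (-5*(-4))*d = (d² + 84*d) + 20*d = d² + 104*d)
1/(n(3) + p(101, 40)) = 1/(3*(104 + 3) + (-8 + 40)) = 1/(3*107 + 32) = 1/(321 + 32) = 1/353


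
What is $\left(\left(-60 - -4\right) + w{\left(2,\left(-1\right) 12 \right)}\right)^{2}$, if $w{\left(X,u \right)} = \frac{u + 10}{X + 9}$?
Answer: $\frac{381924}{121} \approx 3156.4$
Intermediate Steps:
$w{\left(X,u \right)} = \frac{10 + u}{9 + X}$
$\left(\left(-60 - -4\right) + w{\left(2,\left(-1\right) 12 \right)}\right)^{2} = \left(\left(-60 - -4\right) + \frac{10 - 12}{9 + 2}\right)^{2} = \left(\left(-60 + 4\right) + \frac{10 - 12}{11}\right)^{2} = \left(-56 + \frac{1}{11} \left(-2\right)\right)^{2} = \left(-56 - \frac{2}{11}\right)^{2} = \left(- \frac{618}{11}\right)^{2} = \frac{381924}{121}$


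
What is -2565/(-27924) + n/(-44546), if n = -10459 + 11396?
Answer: 14682617/207317084 ≈ 0.070822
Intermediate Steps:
n = 937
-2565/(-27924) + n/(-44546) = -2565/(-27924) + 937/(-44546) = -2565*(-1/27924) + 937*(-1/44546) = 855/9308 - 937/44546 = 14682617/207317084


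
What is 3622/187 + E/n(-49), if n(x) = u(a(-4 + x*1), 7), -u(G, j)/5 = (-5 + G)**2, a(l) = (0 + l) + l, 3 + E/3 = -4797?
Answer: 5018358/256003 ≈ 19.603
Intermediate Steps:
E = -14400 (E = -9 + 3*(-4797) = -9 - 14391 = -14400)
a(l) = 2*l (a(l) = l + l = 2*l)
u(G, j) = -5*(-5 + G)**2
n(x) = -5*(-13 + 2*x)**2 (n(x) = -5*(-5 + 2*(-4 + x*1))**2 = -5*(-5 + 2*(-4 + x))**2 = -5*(-5 + (-8 + 2*x))**2 = -5*(-13 + 2*x)**2)
3622/187 + E/n(-49) = 3622/187 - 14400*(-1/(5*(-13 + 2*(-49))**2)) = 3622*(1/187) - 14400*(-1/(5*(-13 - 98)**2)) = 3622/187 - 14400/((-5*(-111)**2)) = 3622/187 - 14400/((-5*12321)) = 3622/187 - 14400/(-61605) = 3622/187 - 14400*(-1/61605) = 3622/187 + 320/1369 = 5018358/256003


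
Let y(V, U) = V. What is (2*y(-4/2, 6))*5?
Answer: -20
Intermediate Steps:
(2*y(-4/2, 6))*5 = (2*(-4/2))*5 = (2*(-4*1/2))*5 = (2*(-2))*5 = -4*5 = -20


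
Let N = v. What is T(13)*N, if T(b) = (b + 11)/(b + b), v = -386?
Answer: -4632/13 ≈ -356.31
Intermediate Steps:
T(b) = (11 + b)/(2*b) (T(b) = (11 + b)/((2*b)) = (11 + b)*(1/(2*b)) = (11 + b)/(2*b))
N = -386
T(13)*N = ((1/2)*(11 + 13)/13)*(-386) = ((1/2)*(1/13)*24)*(-386) = (12/13)*(-386) = -4632/13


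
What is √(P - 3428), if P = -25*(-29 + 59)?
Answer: I*√4178 ≈ 64.637*I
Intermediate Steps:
P = -750 (P = -25*30 = -750)
√(P - 3428) = √(-750 - 3428) = √(-4178) = I*√4178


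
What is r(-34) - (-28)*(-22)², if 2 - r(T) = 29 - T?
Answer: 13491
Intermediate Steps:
r(T) = -27 + T (r(T) = 2 - (29 - T) = 2 + (-29 + T) = -27 + T)
r(-34) - (-28)*(-22)² = (-27 - 34) - (-28)*(-22)² = -61 - (-28)*484 = -61 - 1*(-13552) = -61 + 13552 = 13491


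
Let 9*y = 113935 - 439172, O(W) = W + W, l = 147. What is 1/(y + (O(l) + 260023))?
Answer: 9/2017616 ≈ 4.4607e-6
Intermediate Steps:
O(W) = 2*W
y = -325237/9 (y = (113935 - 439172)/9 = (⅑)*(-325237) = -325237/9 ≈ -36137.)
1/(y + (O(l) + 260023)) = 1/(-325237/9 + (2*147 + 260023)) = 1/(-325237/9 + (294 + 260023)) = 1/(-325237/9 + 260317) = 1/(2017616/9) = 9/2017616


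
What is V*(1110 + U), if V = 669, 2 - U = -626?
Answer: 1162722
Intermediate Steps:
U = 628 (U = 2 - 1*(-626) = 2 + 626 = 628)
V*(1110 + U) = 669*(1110 + 628) = 669*1738 = 1162722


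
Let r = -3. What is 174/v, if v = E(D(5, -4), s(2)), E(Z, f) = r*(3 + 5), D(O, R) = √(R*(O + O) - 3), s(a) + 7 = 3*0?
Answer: -29/4 ≈ -7.2500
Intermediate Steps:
s(a) = -7 (s(a) = -7 + 3*0 = -7 + 0 = -7)
D(O, R) = √(-3 + 2*O*R) (D(O, R) = √(R*(2*O) - 3) = √(2*O*R - 3) = √(-3 + 2*O*R))
E(Z, f) = -24 (E(Z, f) = -3*(3 + 5) = -3*8 = -24)
v = -24
174/v = 174/(-24) = 174*(-1/24) = -29/4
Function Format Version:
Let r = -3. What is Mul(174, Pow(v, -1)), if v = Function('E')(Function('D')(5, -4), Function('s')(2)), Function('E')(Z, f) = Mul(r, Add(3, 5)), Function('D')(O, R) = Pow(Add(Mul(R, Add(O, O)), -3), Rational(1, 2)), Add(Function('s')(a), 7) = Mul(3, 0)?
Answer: Rational(-29, 4) ≈ -7.2500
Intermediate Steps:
Function('s')(a) = -7 (Function('s')(a) = Add(-7, Mul(3, 0)) = Add(-7, 0) = -7)
Function('D')(O, R) = Pow(Add(-3, Mul(2, O, R)), Rational(1, 2)) (Function('D')(O, R) = Pow(Add(Mul(R, Mul(2, O)), -3), Rational(1, 2)) = Pow(Add(Mul(2, O, R), -3), Rational(1, 2)) = Pow(Add(-3, Mul(2, O, R)), Rational(1, 2)))
Function('E')(Z, f) = -24 (Function('E')(Z, f) = Mul(-3, Add(3, 5)) = Mul(-3, 8) = -24)
v = -24
Mul(174, Pow(v, -1)) = Mul(174, Pow(-24, -1)) = Mul(174, Rational(-1, 24)) = Rational(-29, 4)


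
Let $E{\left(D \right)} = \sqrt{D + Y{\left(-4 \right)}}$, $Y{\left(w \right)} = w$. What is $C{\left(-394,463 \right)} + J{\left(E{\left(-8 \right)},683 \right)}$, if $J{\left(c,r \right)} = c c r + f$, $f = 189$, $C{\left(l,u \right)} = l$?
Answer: $-8401$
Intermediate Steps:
$E{\left(D \right)} = \sqrt{-4 + D}$ ($E{\left(D \right)} = \sqrt{D - 4} = \sqrt{-4 + D}$)
$J{\left(c,r \right)} = 189 + r c^{2}$ ($J{\left(c,r \right)} = c c r + 189 = c^{2} r + 189 = r c^{2} + 189 = 189 + r c^{2}$)
$C{\left(-394,463 \right)} + J{\left(E{\left(-8 \right)},683 \right)} = -394 + \left(189 + 683 \left(\sqrt{-4 - 8}\right)^{2}\right) = -394 + \left(189 + 683 \left(\sqrt{-12}\right)^{2}\right) = -394 + \left(189 + 683 \left(2 i \sqrt{3}\right)^{2}\right) = -394 + \left(189 + 683 \left(-12\right)\right) = -394 + \left(189 - 8196\right) = -394 - 8007 = -8401$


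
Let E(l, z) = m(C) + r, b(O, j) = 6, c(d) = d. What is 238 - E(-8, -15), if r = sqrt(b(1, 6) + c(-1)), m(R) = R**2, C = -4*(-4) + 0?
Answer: -18 - sqrt(5) ≈ -20.236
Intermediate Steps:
C = 16 (C = 16 + 0 = 16)
r = sqrt(5) (r = sqrt(6 - 1) = sqrt(5) ≈ 2.2361)
E(l, z) = 256 + sqrt(5) (E(l, z) = 16**2 + sqrt(5) = 256 + sqrt(5))
238 - E(-8, -15) = 238 - (256 + sqrt(5)) = 238 + (-256 - sqrt(5)) = -18 - sqrt(5)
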